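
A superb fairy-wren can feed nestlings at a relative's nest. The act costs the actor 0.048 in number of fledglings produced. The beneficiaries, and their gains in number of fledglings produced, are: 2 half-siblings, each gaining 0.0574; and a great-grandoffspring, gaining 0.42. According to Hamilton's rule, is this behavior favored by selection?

Hamilton's rule: the trait is favored when the sum of r·B over every recipient exceeds the actor's cost C.
r to a half-sibling = 0.25 (half-sibs share one parent — one path of length 2: r = (1/2)^2 = 1/4).
r to a great-grandoffspring = 1/8 (three parent–offspring links: r = (1/2)^3 = 1/8).
Summing one r·B term per recipient: 2·0.25·0.0574 + 1·0.125·0.42 = 0.0812.
0.0812 > 0.048: the indirect benefit exceeds the cost.

Yes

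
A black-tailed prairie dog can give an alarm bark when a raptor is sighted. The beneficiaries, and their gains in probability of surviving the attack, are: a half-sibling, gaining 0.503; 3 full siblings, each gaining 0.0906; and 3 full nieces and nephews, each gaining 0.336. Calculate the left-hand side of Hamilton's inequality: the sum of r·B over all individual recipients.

0.51365

r to a half-sibling = 0.25 (half-sibs share one parent — one path of length 2: r = (1/2)^2 = 1/4).
r to a full sibling = 1/2 (full sibs share both parents — two paths of length 2: r = 2·(1/2)^2 = 1/2).
r to a full niece or nephew = 1/4 (full aunt/uncle↔niece/nephew: two paths of length 3 through the shared grandparent pair: r = 2·(1/2)^3 = 1/4).
Summing one r·B term per recipient: 1·0.25·0.503 + 3·0.5·0.0906 + 3·0.25·0.336 = 0.51365.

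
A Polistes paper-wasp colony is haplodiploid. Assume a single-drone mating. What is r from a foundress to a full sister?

Haplodiploid full sisters inherit their father's entire haploid genome identically (contributing 1/2) and on average half of their mother's contribution (1/2 · 1/2 = 1/4); r = 1/2 + 1/4 = 3/4.

0.75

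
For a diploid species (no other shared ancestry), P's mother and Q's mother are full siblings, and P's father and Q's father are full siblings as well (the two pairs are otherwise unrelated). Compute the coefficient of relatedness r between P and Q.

Relatedness sums over independent paths through distinct common ancestors.
P and Q are related in two ways: first cousins through their mothers (r = 1/8) and first cousins through their fathers (r = 1/8) — i.e. double first cousins.
r = 1/8 + 1/8 = 1/4 = 0.25.

0.25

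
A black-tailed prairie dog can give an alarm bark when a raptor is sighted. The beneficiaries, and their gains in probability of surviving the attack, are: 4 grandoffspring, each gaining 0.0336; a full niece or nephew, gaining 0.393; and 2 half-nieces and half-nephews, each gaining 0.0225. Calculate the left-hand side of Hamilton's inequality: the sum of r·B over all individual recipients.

0.137475

r to a grandoffspring = 1/4 (two parent–offspring links: r = (1/2)^2 = 1/4).
r to a full niece or nephew = 1/4 (full aunt/uncle↔niece/nephew: two paths of length 3 through the shared grandparent pair: r = 2·(1/2)^3 = 1/4).
r to a half-niece or half-nephew = 1/8 (half-aunt/uncle↔niece/nephew: one path of length 3: r = (1/2)^3 = 1/8).
Summing one r·B term per recipient: 4·0.25·0.0336 + 1·0.25·0.393 + 2·0.125·0.0225 = 0.137475.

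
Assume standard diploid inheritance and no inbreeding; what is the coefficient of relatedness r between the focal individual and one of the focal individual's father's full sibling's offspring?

0.125

Each parent–offspring link contributes a factor of 1/2, and independent paths through distinct common ancestors add.
First cousins share one grandparent pair — two paths of length 4: r = 2·(1/2)^4 = 1/8.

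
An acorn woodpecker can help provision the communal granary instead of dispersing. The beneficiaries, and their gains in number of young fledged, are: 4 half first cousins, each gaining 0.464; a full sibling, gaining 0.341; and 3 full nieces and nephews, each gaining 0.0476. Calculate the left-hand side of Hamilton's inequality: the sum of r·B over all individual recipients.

0.3222

r to a half first cousin = 1/16 (half first cousins share one grandparent — one path of length 4: r = (1/2)^4 = 1/16).
r to a full sibling = 1/2 (full sibs share both parents — two paths of length 2: r = 2·(1/2)^2 = 1/2).
r to a full niece or nephew = 0.25 (full aunt/uncle↔niece/nephew: two paths of length 3 through the shared grandparent pair: r = 2·(1/2)^3 = 1/4).
Summing one r·B term per recipient: 4·0.0625·0.464 + 1·0.5·0.341 + 3·0.25·0.0476 = 0.3222.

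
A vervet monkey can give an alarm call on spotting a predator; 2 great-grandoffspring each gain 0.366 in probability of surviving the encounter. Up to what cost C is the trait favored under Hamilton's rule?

r to a great-grandoffspring = 1/8 (three parent–offspring links: r = (1/2)^3 = 1/8).
Hamilton's rule: n·r·B > C, so the trait is favored while C < n·r·B = 2·0.125·0.366 = 0.0915.

0.0915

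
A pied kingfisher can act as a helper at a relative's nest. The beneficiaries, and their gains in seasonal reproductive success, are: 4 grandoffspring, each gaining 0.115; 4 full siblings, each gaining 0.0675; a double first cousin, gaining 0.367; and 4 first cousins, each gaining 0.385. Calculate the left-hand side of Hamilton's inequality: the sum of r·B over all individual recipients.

0.53425

r to a grandoffspring = 1/4 (two parent–offspring links: r = (1/2)^2 = 1/4).
r to a full sibling = 1/2 (full sibs share both parents — two paths of length 2: r = 2·(1/2)^2 = 1/2).
r to a double first cousin = 0.25 (double first cousins share both grandparent pairs — four paths of length 4: r = 4·(1/2)^4 = 1/4).
r to a first cousin = 0.125 (first cousins share one grandparent pair — two paths of length 4: r = 2·(1/2)^4 = 1/8).
Summing one r·B term per recipient: 4·0.25·0.115 + 4·0.5·0.0675 + 1·0.25·0.367 + 4·0.125·0.385 = 0.53425.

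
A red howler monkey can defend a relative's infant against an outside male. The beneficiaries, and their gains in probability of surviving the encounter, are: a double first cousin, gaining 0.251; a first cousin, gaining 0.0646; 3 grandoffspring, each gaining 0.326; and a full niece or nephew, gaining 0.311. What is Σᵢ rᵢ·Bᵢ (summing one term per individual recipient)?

r to a double first cousin = 0.25 (double first cousins share both grandparent pairs — four paths of length 4: r = 4·(1/2)^4 = 1/4).
r to a first cousin = 0.125 (first cousins share one grandparent pair — two paths of length 4: r = 2·(1/2)^4 = 1/8).
r to a grandoffspring = 1/4 (two parent–offspring links: r = (1/2)^2 = 1/4).
r to a full niece or nephew = 0.25 (full aunt/uncle↔niece/nephew: two paths of length 3 through the shared grandparent pair: r = 2·(1/2)^3 = 1/4).
Summing one r·B term per recipient: 1·0.25·0.251 + 1·0.125·0.0646 + 3·0.25·0.326 + 1·0.25·0.311 = 0.393075.

0.393075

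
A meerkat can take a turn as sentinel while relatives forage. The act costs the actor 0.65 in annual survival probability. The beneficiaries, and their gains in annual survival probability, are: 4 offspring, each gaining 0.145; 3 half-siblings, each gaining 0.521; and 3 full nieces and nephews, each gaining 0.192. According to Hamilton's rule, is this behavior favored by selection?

Yes

Hamilton's rule: the trait is favored when the sum of r·B over every recipient exceeds the actor's cost C.
r to an offspring = 1/2 (one parent–offspring link: r = (1/2)^1 = 1/2).
r to a half-sibling = 0.25 (half-sibs share one parent — one path of length 2: r = (1/2)^2 = 1/4).
r to a full niece or nephew = 0.25 (full aunt/uncle↔niece/nephew: two paths of length 3 through the shared grandparent pair: r = 2·(1/2)^3 = 1/4).
Summing one r·B term per recipient: 4·0.5·0.145 + 3·0.25·0.521 + 3·0.25·0.192 = 0.82475.
0.82475 > 0.65: the indirect benefit exceeds the cost.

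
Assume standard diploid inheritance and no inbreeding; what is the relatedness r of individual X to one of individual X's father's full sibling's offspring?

0.125

Each parent–offspring link contributes a factor of 1/2, and independent paths through distinct common ancestors add.
First cousins share one grandparent pair — two paths of length 4: r = 2·(1/2)^4 = 1/8.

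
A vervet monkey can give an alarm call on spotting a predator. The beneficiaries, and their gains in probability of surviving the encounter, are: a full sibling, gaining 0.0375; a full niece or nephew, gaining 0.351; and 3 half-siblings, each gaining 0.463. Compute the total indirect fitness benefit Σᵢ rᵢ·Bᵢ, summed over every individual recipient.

0.45375

r to a full sibling = 1/2 (full sibs share both parents — two paths of length 2: r = 2·(1/2)^2 = 1/2).
r to a full niece or nephew = 0.25 (full aunt/uncle↔niece/nephew: two paths of length 3 through the shared grandparent pair: r = 2·(1/2)^3 = 1/4).
r to a half-sibling = 0.25 (half-sibs share one parent — one path of length 2: r = (1/2)^2 = 1/4).
Summing one r·B term per recipient: 1·0.5·0.0375 + 1·0.25·0.351 + 3·0.25·0.463 = 0.45375.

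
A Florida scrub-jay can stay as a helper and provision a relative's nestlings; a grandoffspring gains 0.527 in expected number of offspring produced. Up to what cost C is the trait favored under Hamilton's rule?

0.13175

r to a grandoffspring = 0.25 (two parent–offspring links: r = (1/2)^2 = 1/4).
Hamilton's rule: n·r·B > C, so the trait is favored while C < n·r·B = 1·0.25·0.527 = 0.13175.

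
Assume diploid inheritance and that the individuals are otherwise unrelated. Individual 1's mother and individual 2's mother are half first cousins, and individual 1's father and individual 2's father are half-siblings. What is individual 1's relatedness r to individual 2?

0.078125

Independent pedigree routes through distinct common ancestors add.
Individual 1 and individual 2 are related in two ways: half second cousins through their mothers (r = 1/64) and half first cousins through their fathers (r = 1/16).
r = 1/64 + 1/16 = 5/64 = 0.078125.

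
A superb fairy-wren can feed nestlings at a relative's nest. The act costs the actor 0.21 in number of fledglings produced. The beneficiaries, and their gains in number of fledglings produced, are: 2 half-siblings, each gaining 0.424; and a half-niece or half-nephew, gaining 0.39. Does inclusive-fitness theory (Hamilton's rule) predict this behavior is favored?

Hamilton's rule: the trait is favored when the sum of r·B over every recipient exceeds the actor's cost C.
r to a half-sibling = 1/4 (half-sibs share one parent — one path of length 2: r = (1/2)^2 = 1/4).
r to a half-niece or half-nephew = 0.125 (half-aunt/uncle↔niece/nephew: one path of length 3: r = (1/2)^3 = 1/8).
Summing one r·B term per recipient: 2·0.25·0.424 + 1·0.125·0.39 = 0.26075.
0.26075 > 0.21: the indirect benefit exceeds the cost.

Yes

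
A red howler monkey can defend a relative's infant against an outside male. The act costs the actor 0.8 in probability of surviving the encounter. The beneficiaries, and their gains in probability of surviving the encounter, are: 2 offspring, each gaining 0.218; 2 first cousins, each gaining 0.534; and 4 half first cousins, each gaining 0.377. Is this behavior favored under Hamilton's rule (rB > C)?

No

Hamilton's rule: the trait is favored when the sum of r·B over every recipient exceeds the actor's cost C.
r to an offspring = 0.5 (one parent–offspring link: r = (1/2)^1 = 1/2).
r to a first cousin = 1/8 (first cousins share one grandparent pair — two paths of length 4: r = 2·(1/2)^4 = 1/8).
r to a half first cousin = 1/16 (half first cousins share one grandparent — one path of length 4: r = (1/2)^4 = 1/16).
Summing one r·B term per recipient: 2·0.5·0.218 + 2·0.125·0.534 + 4·0.0625·0.377 = 0.44575.
0.44575 < 0.8: the indirect benefit is less than the cost.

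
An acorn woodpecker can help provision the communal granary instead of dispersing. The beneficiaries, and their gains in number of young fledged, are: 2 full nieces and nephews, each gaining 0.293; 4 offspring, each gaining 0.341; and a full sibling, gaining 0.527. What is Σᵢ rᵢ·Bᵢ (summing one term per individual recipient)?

r to a full niece or nephew = 0.25 (full aunt/uncle↔niece/nephew: two paths of length 3 through the shared grandparent pair: r = 2·(1/2)^3 = 1/4).
r to an offspring = 0.5 (one parent–offspring link: r = (1/2)^1 = 1/2).
r to a full sibling = 1/2 (full sibs share both parents — two paths of length 2: r = 2·(1/2)^2 = 1/2).
Summing one r·B term per recipient: 2·0.25·0.293 + 4·0.5·0.341 + 1·0.5·0.527 = 1.092.

1.092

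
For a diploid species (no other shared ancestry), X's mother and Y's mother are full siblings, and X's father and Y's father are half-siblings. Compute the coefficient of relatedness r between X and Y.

Wright's path rule: contributions from independent ancestry routes add.
X and Y are related in two ways: first cousins through their mothers (r = 1/8) and half first cousins through their fathers (r = 1/16).
r = 1/8 + 1/16 = 0.1875.

0.1875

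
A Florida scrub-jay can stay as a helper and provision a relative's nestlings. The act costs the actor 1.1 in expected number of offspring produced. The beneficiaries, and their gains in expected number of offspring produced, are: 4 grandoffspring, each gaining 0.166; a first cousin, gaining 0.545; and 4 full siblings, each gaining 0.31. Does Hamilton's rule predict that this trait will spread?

Hamilton's rule: the trait is favored when the sum of r·B over every recipient exceeds the actor's cost C.
r to a grandoffspring = 0.25 (two parent–offspring links: r = (1/2)^2 = 1/4).
r to a first cousin = 0.125 (first cousins share one grandparent pair — two paths of length 4: r = 2·(1/2)^4 = 1/8).
r to a full sibling = 1/2 (full sibs share both parents — two paths of length 2: r = 2·(1/2)^2 = 1/2).
Summing one r·B term per recipient: 4·0.25·0.166 + 1·0.125·0.545 + 4·0.5·0.31 = 0.854125.
0.854125 < 1.1: the indirect benefit is less than the cost.

No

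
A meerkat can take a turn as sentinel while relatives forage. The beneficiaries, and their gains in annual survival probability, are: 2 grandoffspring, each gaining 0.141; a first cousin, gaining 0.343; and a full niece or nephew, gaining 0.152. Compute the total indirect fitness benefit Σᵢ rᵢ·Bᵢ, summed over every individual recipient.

r to a grandoffspring = 1/4 (two parent–offspring links: r = (1/2)^2 = 1/4).
r to a first cousin = 1/8 (first cousins share one grandparent pair — two paths of length 4: r = 2·(1/2)^4 = 1/8).
r to a full niece or nephew = 0.25 (full aunt/uncle↔niece/nephew: two paths of length 3 through the shared grandparent pair: r = 2·(1/2)^3 = 1/4).
Summing one r·B term per recipient: 2·0.25·0.141 + 1·0.125·0.343 + 1·0.25·0.152 = 0.151375.

0.151375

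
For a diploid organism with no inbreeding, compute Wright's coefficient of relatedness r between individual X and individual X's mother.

0.5

Each parent–offspring link contributes a factor of 1/2, and independent paths through distinct common ancestors add.
One parent–offspring link: r = (1/2)^1 = 1/2.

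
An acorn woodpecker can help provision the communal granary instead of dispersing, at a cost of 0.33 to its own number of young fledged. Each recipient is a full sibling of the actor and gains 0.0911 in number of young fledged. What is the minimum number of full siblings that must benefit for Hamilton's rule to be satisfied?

r to a full sibling = 1/2 (full sibs share both parents — two paths of length 2: r = 2·(1/2)^2 = 1/2).
Hamilton's rule: n·r·B > C  ⇒  n > C/(r·B) = 0.33/(0.5·0.0911) = 7.245.
The smallest integer exceeding 7.245 is 8.

8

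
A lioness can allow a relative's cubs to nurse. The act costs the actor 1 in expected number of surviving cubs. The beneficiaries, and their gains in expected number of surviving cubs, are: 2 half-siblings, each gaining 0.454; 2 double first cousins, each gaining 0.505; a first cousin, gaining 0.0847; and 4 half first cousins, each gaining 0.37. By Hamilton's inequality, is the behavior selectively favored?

No

Hamilton's rule: the trait is favored when the sum of r·B over every recipient exceeds the actor's cost C.
r to a half-sibling = 0.25 (half-sibs share one parent — one path of length 2: r = (1/2)^2 = 1/4).
r to a double first cousin = 1/4 (double first cousins share both grandparent pairs — four paths of length 4: r = 4·(1/2)^4 = 1/4).
r to a first cousin = 1/8 (first cousins share one grandparent pair — two paths of length 4: r = 2·(1/2)^4 = 1/8).
r to a half first cousin = 1/16 (half first cousins share one grandparent — one path of length 4: r = (1/2)^4 = 1/16).
Summing one r·B term per recipient: 2·0.25·0.454 + 2·0.25·0.505 + 1·0.125·0.0847 + 4·0.0625·0.37 = 0.5825875.
0.5825875 < 1: the indirect benefit is less than the cost.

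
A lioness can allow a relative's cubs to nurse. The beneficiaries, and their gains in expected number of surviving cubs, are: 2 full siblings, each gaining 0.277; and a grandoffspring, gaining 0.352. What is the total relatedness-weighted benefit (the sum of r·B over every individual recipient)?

r to a full sibling = 0.5 (full sibs share both parents — two paths of length 2: r = 2·(1/2)^2 = 1/2).
r to a grandoffspring = 1/4 (two parent–offspring links: r = (1/2)^2 = 1/4).
Summing one r·B term per recipient: 2·0.5·0.277 + 1·0.25·0.352 = 0.365.

0.365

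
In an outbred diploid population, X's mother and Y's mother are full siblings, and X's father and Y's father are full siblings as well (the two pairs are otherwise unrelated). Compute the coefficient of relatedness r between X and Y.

Relatedness sums over independent paths through distinct common ancestors.
X and Y are related in two ways: first cousins through their mothers (r = 1/8) and first cousins through their fathers (r = 1/8) — i.e. double first cousins.
r = 1/8 + 1/8 = 1/4 = 0.25.

0.25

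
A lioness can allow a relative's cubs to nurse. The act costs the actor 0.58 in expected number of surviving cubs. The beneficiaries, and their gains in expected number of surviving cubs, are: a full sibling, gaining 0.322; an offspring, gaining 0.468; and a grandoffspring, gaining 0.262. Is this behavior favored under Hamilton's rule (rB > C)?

No

Hamilton's rule: the trait is favored when the sum of r·B over every recipient exceeds the actor's cost C.
r to a full sibling = 1/2 (full sibs share both parents — two paths of length 2: r = 2·(1/2)^2 = 1/2).
r to an offspring = 1/2 (one parent–offspring link: r = (1/2)^1 = 1/2).
r to a grandoffspring = 1/4 (two parent–offspring links: r = (1/2)^2 = 1/4).
Summing one r·B term per recipient: 1·0.5·0.322 + 1·0.5·0.468 + 1·0.25·0.262 = 0.4605.
0.4605 < 0.58: the indirect benefit is less than the cost.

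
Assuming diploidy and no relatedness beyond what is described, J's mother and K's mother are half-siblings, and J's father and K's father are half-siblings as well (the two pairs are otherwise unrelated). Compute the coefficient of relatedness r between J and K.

0.125

With two independent routes of shared ancestry, r is the sum of the two contributions.
J and K are related in two ways: half first cousins through their mothers (r = 1/16) and half first cousins through their fathers (r = 1/16).
r = 1/16 + 1/16 = 1/8 = 0.125.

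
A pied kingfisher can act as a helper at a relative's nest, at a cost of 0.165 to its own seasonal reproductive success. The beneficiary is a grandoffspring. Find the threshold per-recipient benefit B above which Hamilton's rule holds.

0.66

r to a grandoffspring = 1/4 (two parent–offspring links: r = (1/2)^2 = 1/4).
Hamilton's rule with n recipients of equal r: n·r·B > C, so B > C/(n·r) = 0.165/(1·0.25) = 0.66.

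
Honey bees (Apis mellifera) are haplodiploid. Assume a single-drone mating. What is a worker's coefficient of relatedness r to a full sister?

0.75

Haplodiploid full sisters inherit their father's entire haploid genome identically (contributing 1/2) and on average half of their mother's contribution (1/2 · 1/2 = 1/4); r = 1/2 + 1/4 = 3/4.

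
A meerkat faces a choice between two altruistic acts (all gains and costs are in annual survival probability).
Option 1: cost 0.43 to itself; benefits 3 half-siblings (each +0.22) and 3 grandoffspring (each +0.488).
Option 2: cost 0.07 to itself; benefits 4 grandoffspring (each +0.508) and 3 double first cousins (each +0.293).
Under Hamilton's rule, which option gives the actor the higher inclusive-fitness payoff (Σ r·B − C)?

Option 1: r to a half-sibling = 0.25.
Option 1: r to a grandoffspring = 0.25.
Option 1: Σ r·B − C = (3·0.25·0.22 + 3·0.25·0.488) − 0.43 = 0.101.
Option 2: r to a grandoffspring = 0.25.
Option 2: r to a double first cousin = 0.25.
Option 2: Σ r·B − C = (4·0.25·0.508 + 3·0.25·0.293) − 0.07 = 0.65775.
Option 2 has the higher net inclusive-fitness payoff.

Option 2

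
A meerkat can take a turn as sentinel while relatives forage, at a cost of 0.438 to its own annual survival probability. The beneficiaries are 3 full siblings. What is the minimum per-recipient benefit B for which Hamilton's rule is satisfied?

0.292

r to a full sibling = 0.5 (full sibs share both parents — two paths of length 2: r = 2·(1/2)^2 = 1/2).
Hamilton's rule with n recipients of equal r: n·r·B > C, so B > C/(n·r) = 0.438/(3·0.5) = 0.292.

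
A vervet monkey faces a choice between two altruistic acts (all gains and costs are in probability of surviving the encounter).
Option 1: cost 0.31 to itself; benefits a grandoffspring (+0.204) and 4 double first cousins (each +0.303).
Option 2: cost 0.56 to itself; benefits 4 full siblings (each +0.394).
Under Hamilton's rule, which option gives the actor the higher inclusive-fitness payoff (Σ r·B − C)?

Option 2

Option 1: r to a grandoffspring = 0.25.
Option 1: r to a double first cousin = 0.25.
Option 1: Σ r·B − C = (1·0.25·0.204 + 4·0.25·0.303) − 0.31 = 0.044.
Option 2: r to a full sibling = 0.5.
Option 2: Σ r·B − C = (4·0.5·0.394) − 0.56 = 0.228.
Option 2 has the higher net inclusive-fitness payoff.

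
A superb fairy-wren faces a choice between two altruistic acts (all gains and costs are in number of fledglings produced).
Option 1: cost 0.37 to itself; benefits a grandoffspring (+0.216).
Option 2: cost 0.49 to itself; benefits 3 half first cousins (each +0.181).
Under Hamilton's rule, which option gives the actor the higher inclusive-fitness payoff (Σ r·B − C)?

Option 1: r to a grandoffspring = 0.25.
Option 1: Σ r·B − C = (1·0.25·0.216) − 0.37 = -0.316.
Option 2: r to a half first cousin = 0.0625.
Option 2: Σ r·B − C = (3·0.0625·0.181) − 0.49 = -0.4560625.
Option 1 has the higher net inclusive-fitness payoff.

Option 1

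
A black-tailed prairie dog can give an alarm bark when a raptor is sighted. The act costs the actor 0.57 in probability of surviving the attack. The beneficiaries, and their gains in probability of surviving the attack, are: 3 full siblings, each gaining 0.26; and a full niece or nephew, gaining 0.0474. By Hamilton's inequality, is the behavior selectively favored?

No

Hamilton's rule: the trait is favored when the sum of r·B over every recipient exceeds the actor's cost C.
r to a full sibling = 0.5 (full sibs share both parents — two paths of length 2: r = 2·(1/2)^2 = 1/2).
r to a full niece or nephew = 1/4 (full aunt/uncle↔niece/nephew: two paths of length 3 through the shared grandparent pair: r = 2·(1/2)^3 = 1/4).
Summing one r·B term per recipient: 3·0.5·0.26 + 1·0.25·0.0474 = 0.40185.
0.40185 < 0.57: the indirect benefit is less than the cost.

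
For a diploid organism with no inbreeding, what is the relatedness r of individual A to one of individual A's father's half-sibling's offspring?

Each parent–offspring link contributes a factor of 1/2, and independent paths through distinct common ancestors add.
Half first cousins share one grandparent — one path of length 4: r = (1/2)^4 = 1/16.

0.0625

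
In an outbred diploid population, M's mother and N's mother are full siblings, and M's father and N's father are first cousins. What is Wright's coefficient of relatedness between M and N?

0.15625

Wright's path rule: contributions from independent ancestry routes add.
M and N are related in two ways: first cousins through their mothers (r = 1/8) and second cousins through their fathers (r = 1/32).
r = 1/8 + 1/32 = 0.15625.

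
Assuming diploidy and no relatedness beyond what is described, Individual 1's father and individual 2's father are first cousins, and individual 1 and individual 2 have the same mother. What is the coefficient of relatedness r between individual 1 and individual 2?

0.28125

Relatedness sums over independent paths through distinct common ancestors.
Individual 1 and individual 2 are related in two ways: second cousins through their fathers (r = 1/32) and half-sibs through their shared mother (r = 1/4).
r = 1/32 + 1/4 = 0.28125.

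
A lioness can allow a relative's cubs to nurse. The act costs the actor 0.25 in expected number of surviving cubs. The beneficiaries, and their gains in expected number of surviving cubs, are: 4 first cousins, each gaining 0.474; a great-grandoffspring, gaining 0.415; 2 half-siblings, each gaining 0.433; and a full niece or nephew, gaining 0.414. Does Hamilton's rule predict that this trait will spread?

Hamilton's rule: the trait is favored when the sum of r·B over every recipient exceeds the actor's cost C.
r to a first cousin = 1/8 (first cousins share one grandparent pair — two paths of length 4: r = 2·(1/2)^4 = 1/8).
r to a great-grandoffspring = 0.125 (three parent–offspring links: r = (1/2)^3 = 1/8).
r to a half-sibling = 0.25 (half-sibs share one parent — one path of length 2: r = (1/2)^2 = 1/4).
r to a full niece or nephew = 1/4 (full aunt/uncle↔niece/nephew: two paths of length 3 through the shared grandparent pair: r = 2·(1/2)^3 = 1/4).
Summing one r·B term per recipient: 4·0.125·0.474 + 1·0.125·0.415 + 2·0.25·0.433 + 1·0.25·0.414 = 0.608875.
0.608875 > 0.25: the indirect benefit exceeds the cost.

Yes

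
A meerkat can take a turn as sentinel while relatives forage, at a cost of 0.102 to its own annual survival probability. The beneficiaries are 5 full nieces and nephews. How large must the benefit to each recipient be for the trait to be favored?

0.0816

r to a full niece or nephew = 1/4 (full aunt/uncle↔niece/nephew: two paths of length 3 through the shared grandparent pair: r = 2·(1/2)^3 = 1/4).
Hamilton's rule with n recipients of equal r: n·r·B > C, so B > C/(n·r) = 0.102/(5·0.25) = 0.0816.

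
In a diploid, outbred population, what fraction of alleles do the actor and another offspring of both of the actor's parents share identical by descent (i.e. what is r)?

0.5

Each parent–offspring link contributes a factor of 1/2, and independent paths through distinct common ancestors add.
Full sibs share both parents — two paths of length 2: r = 2·(1/2)^2 = 1/2.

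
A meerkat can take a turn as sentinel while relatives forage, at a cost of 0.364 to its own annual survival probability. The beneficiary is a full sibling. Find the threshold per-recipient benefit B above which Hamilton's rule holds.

r to a full sibling = 0.5 (full sibs share both parents — two paths of length 2: r = 2·(1/2)^2 = 1/2).
Hamilton's rule with n recipients of equal r: n·r·B > C, so B > C/(n·r) = 0.364/(1·0.5) = 0.728.

0.728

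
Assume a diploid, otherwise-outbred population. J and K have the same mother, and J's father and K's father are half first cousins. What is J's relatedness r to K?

0.265625

Wright's path rule: contributions from independent ancestry routes add.
J and K are related in two ways: half-sibs through their shared mother (r = 1/4) and half second cousins through their fathers (r = 1/64).
r = 1/4 + 1/64 = 0.265625.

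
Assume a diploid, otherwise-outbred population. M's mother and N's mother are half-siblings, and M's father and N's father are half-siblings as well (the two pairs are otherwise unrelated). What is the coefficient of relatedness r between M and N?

0.125

Relatedness sums over independent paths through distinct common ancestors.
M and N are related in two ways: half first cousins through their mothers (r = 1/16) and half first cousins through their fathers (r = 1/16).
r = 1/16 + 1/16 = 1/8 = 0.125.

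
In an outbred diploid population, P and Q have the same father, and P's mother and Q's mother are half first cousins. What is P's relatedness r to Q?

Relatedness sums over independent paths through distinct common ancestors.
P and Q are related in two ways: half-sibs through their shared father (r = 1/4) and half second cousins through their mothers (r = 1/64).
r = 1/4 + 1/64 = 0.265625.

0.265625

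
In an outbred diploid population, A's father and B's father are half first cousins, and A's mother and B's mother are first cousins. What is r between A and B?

0.046875

Relatedness sums over independent paths through distinct common ancestors.
A and B are related in two ways: half second cousins through their fathers (r = 1/64) and second cousins through their mothers (r = 1/32).
r = 1/64 + 1/32 = 0.046875.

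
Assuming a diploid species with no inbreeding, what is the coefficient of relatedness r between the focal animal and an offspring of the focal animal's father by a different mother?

0.25

Each parent–offspring link contributes a factor of 1/2, and independent paths through distinct common ancestors add.
Half-sibs share one parent — one path of length 2: r = (1/2)^2 = 1/4.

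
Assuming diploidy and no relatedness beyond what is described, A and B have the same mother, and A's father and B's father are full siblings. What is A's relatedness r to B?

With two independent routes of shared ancestry, r is the sum of the two contributions.
A and B are related in two ways: half-sibs through their shared mother (r = 1/4) and first cousins through their fathers (r = 1/8).
r = 1/4 + 1/8 = 0.375.

0.375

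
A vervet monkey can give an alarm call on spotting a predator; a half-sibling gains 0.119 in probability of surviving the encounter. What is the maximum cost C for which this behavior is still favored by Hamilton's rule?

r to a half-sibling = 1/4 (half-sibs share one parent — one path of length 2: r = (1/2)^2 = 1/4).
Hamilton's rule: n·r·B > C, so the trait is favored while C < n·r·B = 1·0.25·0.119 = 0.02975.

0.02975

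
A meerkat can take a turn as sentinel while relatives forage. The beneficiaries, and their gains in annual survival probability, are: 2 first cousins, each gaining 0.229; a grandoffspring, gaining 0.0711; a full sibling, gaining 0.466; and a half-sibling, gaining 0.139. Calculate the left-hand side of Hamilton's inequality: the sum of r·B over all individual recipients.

0.342775

r to a first cousin = 0.125 (first cousins share one grandparent pair — two paths of length 4: r = 2·(1/2)^4 = 1/8).
r to a grandoffspring = 1/4 (two parent–offspring links: r = (1/2)^2 = 1/4).
r to a full sibling = 1/2 (full sibs share both parents — two paths of length 2: r = 2·(1/2)^2 = 1/2).
r to a half-sibling = 0.25 (half-sibs share one parent — one path of length 2: r = (1/2)^2 = 1/4).
Summing one r·B term per recipient: 2·0.125·0.229 + 1·0.25·0.0711 + 1·0.5·0.466 + 1·0.25·0.139 = 0.342775.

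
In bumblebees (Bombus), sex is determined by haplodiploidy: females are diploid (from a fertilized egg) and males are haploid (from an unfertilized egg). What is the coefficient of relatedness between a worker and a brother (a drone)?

Her haploid brother carries none of their father's genes and a random half of their mother's genome; that half matches the maternal half of her own genome with probability 1/2: r = 1/2 · 1/2 = 1/4.

0.25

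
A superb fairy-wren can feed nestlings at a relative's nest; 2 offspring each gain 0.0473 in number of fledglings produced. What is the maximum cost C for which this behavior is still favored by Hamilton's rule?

0.0473

r to an offspring = 1/2 (one parent–offspring link: r = (1/2)^1 = 1/2).
Hamilton's rule: n·r·B > C, so the trait is favored while C < n·r·B = 2·0.5·0.0473 = 0.0473.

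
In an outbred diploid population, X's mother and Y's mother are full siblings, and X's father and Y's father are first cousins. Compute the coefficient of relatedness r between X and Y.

Wright's path rule: contributions from independent ancestry routes add.
X and Y are related in two ways: first cousins through their mothers (r = 1/8) and second cousins through their fathers (r = 1/32).
r = 1/8 + 1/32 = 5/32 = 0.15625.

0.15625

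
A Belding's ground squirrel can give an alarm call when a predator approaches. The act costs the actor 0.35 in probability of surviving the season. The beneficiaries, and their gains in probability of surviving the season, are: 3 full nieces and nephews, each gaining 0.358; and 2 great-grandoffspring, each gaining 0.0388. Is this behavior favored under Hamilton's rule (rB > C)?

Hamilton's rule: the trait is favored when the sum of r·B over every recipient exceeds the actor's cost C.
r to a full niece or nephew = 0.25 (full aunt/uncle↔niece/nephew: two paths of length 3 through the shared grandparent pair: r = 2·(1/2)^3 = 1/4).
r to a great-grandoffspring = 0.125 (three parent–offspring links: r = (1/2)^3 = 1/8).
Summing one r·B term per recipient: 3·0.25·0.358 + 2·0.125·0.0388 = 0.2782.
0.2782 < 0.35: the indirect benefit is less than the cost.

No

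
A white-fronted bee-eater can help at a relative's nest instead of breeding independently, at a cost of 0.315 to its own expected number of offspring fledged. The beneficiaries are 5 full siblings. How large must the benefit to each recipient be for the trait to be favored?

r to a full sibling = 1/2 (full sibs share both parents — two paths of length 2: r = 2·(1/2)^2 = 1/2).
Hamilton's rule with n recipients of equal r: n·r·B > C, so B > C/(n·r) = 0.315/(5·0.5) = 0.126.

0.126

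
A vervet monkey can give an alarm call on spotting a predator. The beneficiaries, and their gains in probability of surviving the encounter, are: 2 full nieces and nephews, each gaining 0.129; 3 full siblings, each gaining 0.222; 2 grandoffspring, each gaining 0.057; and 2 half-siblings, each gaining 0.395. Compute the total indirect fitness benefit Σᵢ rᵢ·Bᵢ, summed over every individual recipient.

0.6235

r to a full niece or nephew = 1/4 (full aunt/uncle↔niece/nephew: two paths of length 3 through the shared grandparent pair: r = 2·(1/2)^3 = 1/4).
r to a full sibling = 0.5 (full sibs share both parents — two paths of length 2: r = 2·(1/2)^2 = 1/2).
r to a grandoffspring = 0.25 (two parent–offspring links: r = (1/2)^2 = 1/4).
r to a half-sibling = 1/4 (half-sibs share one parent — one path of length 2: r = (1/2)^2 = 1/4).
Summing one r·B term per recipient: 2·0.25·0.129 + 3·0.5·0.222 + 2·0.25·0.057 + 2·0.25·0.395 = 0.6235.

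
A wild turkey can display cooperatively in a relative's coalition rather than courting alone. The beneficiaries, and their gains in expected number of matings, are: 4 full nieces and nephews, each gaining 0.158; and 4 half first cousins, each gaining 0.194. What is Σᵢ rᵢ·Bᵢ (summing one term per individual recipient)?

r to a full niece or nephew = 1/4 (full aunt/uncle↔niece/nephew: two paths of length 3 through the shared grandparent pair: r = 2·(1/2)^3 = 1/4).
r to a half first cousin = 0.0625 (half first cousins share one grandparent — one path of length 4: r = (1/2)^4 = 1/16).
Summing one r·B term per recipient: 4·0.25·0.158 + 4·0.0625·0.194 = 0.2065.

0.2065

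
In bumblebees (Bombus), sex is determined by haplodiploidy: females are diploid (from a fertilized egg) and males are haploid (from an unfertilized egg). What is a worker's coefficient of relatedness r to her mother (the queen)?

One meiotic link between diploid queen and diploid daughter: r = 1/2.

0.5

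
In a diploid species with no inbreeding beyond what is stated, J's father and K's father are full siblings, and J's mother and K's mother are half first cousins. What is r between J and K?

0.140625

Independent pedigree routes through distinct common ancestors add.
J and K are related in two ways: first cousins through their fathers (r = 1/8) and half second cousins through their mothers (r = 1/64).
r = 1/8 + 1/64 = 0.140625.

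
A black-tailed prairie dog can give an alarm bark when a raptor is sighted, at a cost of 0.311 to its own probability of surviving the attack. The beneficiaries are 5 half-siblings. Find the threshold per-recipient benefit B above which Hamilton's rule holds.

0.2488

r to a half-sibling = 1/4 (half-sibs share one parent — one path of length 2: r = (1/2)^2 = 1/4).
Hamilton's rule with n recipients of equal r: n·r·B > C, so B > C/(n·r) = 0.311/(5·0.25) = 0.2488.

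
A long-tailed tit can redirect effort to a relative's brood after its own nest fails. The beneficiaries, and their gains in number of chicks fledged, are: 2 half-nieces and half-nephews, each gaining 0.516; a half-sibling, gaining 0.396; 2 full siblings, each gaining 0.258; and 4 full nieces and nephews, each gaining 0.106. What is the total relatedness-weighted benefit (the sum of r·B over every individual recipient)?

0.592

r to a half-niece or half-nephew = 0.125 (half-aunt/uncle↔niece/nephew: one path of length 3: r = (1/2)^3 = 1/8).
r to a half-sibling = 1/4 (half-sibs share one parent — one path of length 2: r = (1/2)^2 = 1/4).
r to a full sibling = 0.5 (full sibs share both parents — two paths of length 2: r = 2·(1/2)^2 = 1/2).
r to a full niece or nephew = 1/4 (full aunt/uncle↔niece/nephew: two paths of length 3 through the shared grandparent pair: r = 2·(1/2)^3 = 1/4).
Summing one r·B term per recipient: 2·0.125·0.516 + 1·0.25·0.396 + 2·0.5·0.258 + 4·0.25·0.106 = 0.592.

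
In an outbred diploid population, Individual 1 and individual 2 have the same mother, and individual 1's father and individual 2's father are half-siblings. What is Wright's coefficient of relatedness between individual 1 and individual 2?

Wright's path rule: contributions from independent ancestry routes add.
Individual 1 and individual 2 are related in two ways: half-sibs through their shared mother (r = 1/4) and half first cousins through their fathers (r = 1/16).
r = 1/4 + 1/16 = 0.3125.

0.3125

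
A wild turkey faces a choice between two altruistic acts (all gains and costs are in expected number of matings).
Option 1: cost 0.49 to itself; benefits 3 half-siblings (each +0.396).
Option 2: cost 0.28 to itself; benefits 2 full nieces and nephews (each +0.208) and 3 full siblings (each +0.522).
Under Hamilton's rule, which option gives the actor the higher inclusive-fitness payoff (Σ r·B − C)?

Option 2

Option 1: r to a half-sibling = 0.25.
Option 1: Σ r·B − C = (3·0.25·0.396) − 0.49 = -0.193.
Option 2: r to a full niece or nephew = 0.25.
Option 2: r to a full sibling = 0.5.
Option 2: Σ r·B − C = (2·0.25·0.208 + 3·0.5·0.522) − 0.28 = 0.607.
Option 2 has the higher net inclusive-fitness payoff.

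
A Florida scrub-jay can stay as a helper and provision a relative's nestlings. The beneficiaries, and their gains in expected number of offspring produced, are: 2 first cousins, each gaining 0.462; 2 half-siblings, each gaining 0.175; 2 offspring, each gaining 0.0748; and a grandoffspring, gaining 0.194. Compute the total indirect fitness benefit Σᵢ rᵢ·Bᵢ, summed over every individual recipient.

0.3263

r to a first cousin = 0.125 (first cousins share one grandparent pair — two paths of length 4: r = 2·(1/2)^4 = 1/8).
r to a half-sibling = 0.25 (half-sibs share one parent — one path of length 2: r = (1/2)^2 = 1/4).
r to an offspring = 1/2 (one parent–offspring link: r = (1/2)^1 = 1/2).
r to a grandoffspring = 1/4 (two parent–offspring links: r = (1/2)^2 = 1/4).
Summing one r·B term per recipient: 2·0.125·0.462 + 2·0.25·0.175 + 2·0.5·0.0748 + 1·0.25·0.194 = 0.3263.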